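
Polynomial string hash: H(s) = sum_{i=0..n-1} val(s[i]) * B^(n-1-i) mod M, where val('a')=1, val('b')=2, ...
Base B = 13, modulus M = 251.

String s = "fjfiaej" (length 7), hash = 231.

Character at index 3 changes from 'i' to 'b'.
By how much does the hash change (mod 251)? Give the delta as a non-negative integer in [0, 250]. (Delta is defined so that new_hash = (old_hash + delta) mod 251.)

Delta formula: (val(new) - val(old)) * B^(n-1-k) mod M
  val('b') - val('i') = 2 - 9 = -7
  B^(n-1-k) = 13^3 mod 251 = 189
  Delta = -7 * 189 mod 251 = 183

Answer: 183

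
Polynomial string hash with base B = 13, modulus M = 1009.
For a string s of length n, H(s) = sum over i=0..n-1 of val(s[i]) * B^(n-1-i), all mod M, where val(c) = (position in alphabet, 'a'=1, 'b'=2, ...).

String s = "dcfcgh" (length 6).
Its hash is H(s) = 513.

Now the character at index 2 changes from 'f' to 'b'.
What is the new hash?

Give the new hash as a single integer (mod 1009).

val('f') = 6, val('b') = 2
Position k = 2, exponent = n-1-k = 3
B^3 mod M = 13^3 mod 1009 = 179
Delta = (2 - 6) * 179 mod 1009 = 293
New hash = (513 + 293) mod 1009 = 806

Answer: 806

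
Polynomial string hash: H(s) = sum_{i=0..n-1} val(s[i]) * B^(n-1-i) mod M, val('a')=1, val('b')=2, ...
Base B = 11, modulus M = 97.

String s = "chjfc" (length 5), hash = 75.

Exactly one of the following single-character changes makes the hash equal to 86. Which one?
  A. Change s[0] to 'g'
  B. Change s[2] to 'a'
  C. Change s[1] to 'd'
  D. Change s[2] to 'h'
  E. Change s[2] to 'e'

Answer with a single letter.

Option A: s[0]='c'->'g', delta=(7-3)*11^4 mod 97 = 73, hash=75+73 mod 97 = 51
Option B: s[2]='j'->'a', delta=(1-10)*11^2 mod 97 = 75, hash=75+75 mod 97 = 53
Option C: s[1]='h'->'d', delta=(4-8)*11^3 mod 97 = 11, hash=75+11 mod 97 = 86 <-- target
Option D: s[2]='j'->'h', delta=(8-10)*11^2 mod 97 = 49, hash=75+49 mod 97 = 27
Option E: s[2]='j'->'e', delta=(5-10)*11^2 mod 97 = 74, hash=75+74 mod 97 = 52

Answer: C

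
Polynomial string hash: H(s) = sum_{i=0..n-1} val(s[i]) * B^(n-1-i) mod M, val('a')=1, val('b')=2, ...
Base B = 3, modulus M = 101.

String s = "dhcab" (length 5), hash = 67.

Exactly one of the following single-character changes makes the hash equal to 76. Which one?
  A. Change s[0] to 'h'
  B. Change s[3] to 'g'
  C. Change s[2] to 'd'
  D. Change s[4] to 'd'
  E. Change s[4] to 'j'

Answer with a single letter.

Answer: C

Derivation:
Option A: s[0]='d'->'h', delta=(8-4)*3^4 mod 101 = 21, hash=67+21 mod 101 = 88
Option B: s[3]='a'->'g', delta=(7-1)*3^1 mod 101 = 18, hash=67+18 mod 101 = 85
Option C: s[2]='c'->'d', delta=(4-3)*3^2 mod 101 = 9, hash=67+9 mod 101 = 76 <-- target
Option D: s[4]='b'->'d', delta=(4-2)*3^0 mod 101 = 2, hash=67+2 mod 101 = 69
Option E: s[4]='b'->'j', delta=(10-2)*3^0 mod 101 = 8, hash=67+8 mod 101 = 75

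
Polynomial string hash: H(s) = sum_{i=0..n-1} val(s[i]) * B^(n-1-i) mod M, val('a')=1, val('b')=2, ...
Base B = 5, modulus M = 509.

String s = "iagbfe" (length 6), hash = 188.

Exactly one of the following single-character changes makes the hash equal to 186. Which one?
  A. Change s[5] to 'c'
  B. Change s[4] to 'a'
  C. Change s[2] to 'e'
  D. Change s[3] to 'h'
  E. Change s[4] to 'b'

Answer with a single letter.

Answer: A

Derivation:
Option A: s[5]='e'->'c', delta=(3-5)*5^0 mod 509 = 507, hash=188+507 mod 509 = 186 <-- target
Option B: s[4]='f'->'a', delta=(1-6)*5^1 mod 509 = 484, hash=188+484 mod 509 = 163
Option C: s[2]='g'->'e', delta=(5-7)*5^3 mod 509 = 259, hash=188+259 mod 509 = 447
Option D: s[3]='b'->'h', delta=(8-2)*5^2 mod 509 = 150, hash=188+150 mod 509 = 338
Option E: s[4]='f'->'b', delta=(2-6)*5^1 mod 509 = 489, hash=188+489 mod 509 = 168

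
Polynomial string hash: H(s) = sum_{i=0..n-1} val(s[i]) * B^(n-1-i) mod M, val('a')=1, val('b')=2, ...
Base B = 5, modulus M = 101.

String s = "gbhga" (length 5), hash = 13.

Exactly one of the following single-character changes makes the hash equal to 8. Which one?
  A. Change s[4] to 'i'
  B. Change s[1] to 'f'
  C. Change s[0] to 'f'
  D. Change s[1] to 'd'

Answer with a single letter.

Answer: B

Derivation:
Option A: s[4]='a'->'i', delta=(9-1)*5^0 mod 101 = 8, hash=13+8 mod 101 = 21
Option B: s[1]='b'->'f', delta=(6-2)*5^3 mod 101 = 96, hash=13+96 mod 101 = 8 <-- target
Option C: s[0]='g'->'f', delta=(6-7)*5^4 mod 101 = 82, hash=13+82 mod 101 = 95
Option D: s[1]='b'->'d', delta=(4-2)*5^3 mod 101 = 48, hash=13+48 mod 101 = 61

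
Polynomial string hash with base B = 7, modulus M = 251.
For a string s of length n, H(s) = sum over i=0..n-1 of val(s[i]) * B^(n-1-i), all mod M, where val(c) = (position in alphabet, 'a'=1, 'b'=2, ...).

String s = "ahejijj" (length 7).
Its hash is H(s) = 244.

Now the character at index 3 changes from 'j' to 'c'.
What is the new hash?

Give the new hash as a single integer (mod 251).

Answer: 102

Derivation:
val('j') = 10, val('c') = 3
Position k = 3, exponent = n-1-k = 3
B^3 mod M = 7^3 mod 251 = 92
Delta = (3 - 10) * 92 mod 251 = 109
New hash = (244 + 109) mod 251 = 102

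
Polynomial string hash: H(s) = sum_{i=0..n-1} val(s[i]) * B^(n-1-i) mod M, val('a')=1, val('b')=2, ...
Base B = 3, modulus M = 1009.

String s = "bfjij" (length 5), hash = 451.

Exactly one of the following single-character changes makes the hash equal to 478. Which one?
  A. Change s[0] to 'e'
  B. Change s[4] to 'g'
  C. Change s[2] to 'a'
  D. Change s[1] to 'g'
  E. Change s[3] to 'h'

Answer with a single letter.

Answer: D

Derivation:
Option A: s[0]='b'->'e', delta=(5-2)*3^4 mod 1009 = 243, hash=451+243 mod 1009 = 694
Option B: s[4]='j'->'g', delta=(7-10)*3^0 mod 1009 = 1006, hash=451+1006 mod 1009 = 448
Option C: s[2]='j'->'a', delta=(1-10)*3^2 mod 1009 = 928, hash=451+928 mod 1009 = 370
Option D: s[1]='f'->'g', delta=(7-6)*3^3 mod 1009 = 27, hash=451+27 mod 1009 = 478 <-- target
Option E: s[3]='i'->'h', delta=(8-9)*3^1 mod 1009 = 1006, hash=451+1006 mod 1009 = 448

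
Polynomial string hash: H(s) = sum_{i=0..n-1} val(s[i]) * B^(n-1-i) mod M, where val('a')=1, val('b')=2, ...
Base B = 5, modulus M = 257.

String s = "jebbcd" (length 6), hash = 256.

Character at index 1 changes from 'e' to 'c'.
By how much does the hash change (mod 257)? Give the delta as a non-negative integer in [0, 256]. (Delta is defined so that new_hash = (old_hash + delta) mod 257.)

Answer: 35

Derivation:
Delta formula: (val(new) - val(old)) * B^(n-1-k) mod M
  val('c') - val('e') = 3 - 5 = -2
  B^(n-1-k) = 5^4 mod 257 = 111
  Delta = -2 * 111 mod 257 = 35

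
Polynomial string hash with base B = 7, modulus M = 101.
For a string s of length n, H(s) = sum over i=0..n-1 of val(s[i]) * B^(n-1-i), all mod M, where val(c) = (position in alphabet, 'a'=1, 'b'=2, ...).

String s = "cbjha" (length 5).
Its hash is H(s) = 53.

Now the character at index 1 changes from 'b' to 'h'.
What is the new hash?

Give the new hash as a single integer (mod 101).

val('b') = 2, val('h') = 8
Position k = 1, exponent = n-1-k = 3
B^3 mod M = 7^3 mod 101 = 40
Delta = (8 - 2) * 40 mod 101 = 38
New hash = (53 + 38) mod 101 = 91

Answer: 91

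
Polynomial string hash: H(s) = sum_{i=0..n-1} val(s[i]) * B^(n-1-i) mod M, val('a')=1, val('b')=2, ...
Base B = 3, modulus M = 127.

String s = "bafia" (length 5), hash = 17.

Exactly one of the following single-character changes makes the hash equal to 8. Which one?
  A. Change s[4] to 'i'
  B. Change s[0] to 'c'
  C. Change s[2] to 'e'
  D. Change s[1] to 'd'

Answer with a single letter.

Answer: C

Derivation:
Option A: s[4]='a'->'i', delta=(9-1)*3^0 mod 127 = 8, hash=17+8 mod 127 = 25
Option B: s[0]='b'->'c', delta=(3-2)*3^4 mod 127 = 81, hash=17+81 mod 127 = 98
Option C: s[2]='f'->'e', delta=(5-6)*3^2 mod 127 = 118, hash=17+118 mod 127 = 8 <-- target
Option D: s[1]='a'->'d', delta=(4-1)*3^3 mod 127 = 81, hash=17+81 mod 127 = 98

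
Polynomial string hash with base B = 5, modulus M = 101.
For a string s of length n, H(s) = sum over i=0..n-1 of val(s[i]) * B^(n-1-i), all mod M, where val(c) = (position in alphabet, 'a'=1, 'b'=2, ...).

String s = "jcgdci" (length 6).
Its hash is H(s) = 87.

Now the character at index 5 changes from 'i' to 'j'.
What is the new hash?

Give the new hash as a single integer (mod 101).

Answer: 88

Derivation:
val('i') = 9, val('j') = 10
Position k = 5, exponent = n-1-k = 0
B^0 mod M = 5^0 mod 101 = 1
Delta = (10 - 9) * 1 mod 101 = 1
New hash = (87 + 1) mod 101 = 88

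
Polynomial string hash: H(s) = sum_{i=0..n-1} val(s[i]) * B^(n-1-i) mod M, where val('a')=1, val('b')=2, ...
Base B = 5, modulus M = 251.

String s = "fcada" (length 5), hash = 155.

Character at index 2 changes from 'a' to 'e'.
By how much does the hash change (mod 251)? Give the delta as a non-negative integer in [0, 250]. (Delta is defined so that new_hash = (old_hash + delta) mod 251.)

Answer: 100

Derivation:
Delta formula: (val(new) - val(old)) * B^(n-1-k) mod M
  val('e') - val('a') = 5 - 1 = 4
  B^(n-1-k) = 5^2 mod 251 = 25
  Delta = 4 * 25 mod 251 = 100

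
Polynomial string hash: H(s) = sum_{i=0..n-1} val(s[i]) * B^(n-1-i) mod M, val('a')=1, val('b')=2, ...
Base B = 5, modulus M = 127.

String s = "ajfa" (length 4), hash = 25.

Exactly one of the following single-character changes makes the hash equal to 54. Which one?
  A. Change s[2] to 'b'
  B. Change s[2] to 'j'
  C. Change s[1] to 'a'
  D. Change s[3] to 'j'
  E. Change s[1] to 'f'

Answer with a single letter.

Answer: C

Derivation:
Option A: s[2]='f'->'b', delta=(2-6)*5^1 mod 127 = 107, hash=25+107 mod 127 = 5
Option B: s[2]='f'->'j', delta=(10-6)*5^1 mod 127 = 20, hash=25+20 mod 127 = 45
Option C: s[1]='j'->'a', delta=(1-10)*5^2 mod 127 = 29, hash=25+29 mod 127 = 54 <-- target
Option D: s[3]='a'->'j', delta=(10-1)*5^0 mod 127 = 9, hash=25+9 mod 127 = 34
Option E: s[1]='j'->'f', delta=(6-10)*5^2 mod 127 = 27, hash=25+27 mod 127 = 52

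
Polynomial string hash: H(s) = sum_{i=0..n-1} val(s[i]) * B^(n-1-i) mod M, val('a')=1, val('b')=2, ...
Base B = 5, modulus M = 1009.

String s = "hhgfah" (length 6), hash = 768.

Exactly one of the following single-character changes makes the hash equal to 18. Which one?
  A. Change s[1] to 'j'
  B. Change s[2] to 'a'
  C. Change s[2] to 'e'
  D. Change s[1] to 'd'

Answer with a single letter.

Option A: s[1]='h'->'j', delta=(10-8)*5^4 mod 1009 = 241, hash=768+241 mod 1009 = 0
Option B: s[2]='g'->'a', delta=(1-7)*5^3 mod 1009 = 259, hash=768+259 mod 1009 = 18 <-- target
Option C: s[2]='g'->'e', delta=(5-7)*5^3 mod 1009 = 759, hash=768+759 mod 1009 = 518
Option D: s[1]='h'->'d', delta=(4-8)*5^4 mod 1009 = 527, hash=768+527 mod 1009 = 286

Answer: B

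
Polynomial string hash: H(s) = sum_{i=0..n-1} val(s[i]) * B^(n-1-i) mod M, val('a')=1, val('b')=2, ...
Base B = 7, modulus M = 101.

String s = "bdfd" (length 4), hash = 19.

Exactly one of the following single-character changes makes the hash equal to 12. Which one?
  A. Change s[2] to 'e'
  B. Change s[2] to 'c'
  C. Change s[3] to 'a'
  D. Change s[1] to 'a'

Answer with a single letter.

Option A: s[2]='f'->'e', delta=(5-6)*7^1 mod 101 = 94, hash=19+94 mod 101 = 12 <-- target
Option B: s[2]='f'->'c', delta=(3-6)*7^1 mod 101 = 80, hash=19+80 mod 101 = 99
Option C: s[3]='d'->'a', delta=(1-4)*7^0 mod 101 = 98, hash=19+98 mod 101 = 16
Option D: s[1]='d'->'a', delta=(1-4)*7^2 mod 101 = 55, hash=19+55 mod 101 = 74

Answer: A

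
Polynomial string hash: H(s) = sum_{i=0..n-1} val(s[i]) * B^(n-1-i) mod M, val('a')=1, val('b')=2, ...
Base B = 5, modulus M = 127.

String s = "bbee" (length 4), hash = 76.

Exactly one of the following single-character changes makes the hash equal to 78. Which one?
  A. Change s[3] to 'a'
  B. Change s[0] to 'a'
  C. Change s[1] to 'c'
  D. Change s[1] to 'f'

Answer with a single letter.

Option A: s[3]='e'->'a', delta=(1-5)*5^0 mod 127 = 123, hash=76+123 mod 127 = 72
Option B: s[0]='b'->'a', delta=(1-2)*5^3 mod 127 = 2, hash=76+2 mod 127 = 78 <-- target
Option C: s[1]='b'->'c', delta=(3-2)*5^2 mod 127 = 25, hash=76+25 mod 127 = 101
Option D: s[1]='b'->'f', delta=(6-2)*5^2 mod 127 = 100, hash=76+100 mod 127 = 49

Answer: B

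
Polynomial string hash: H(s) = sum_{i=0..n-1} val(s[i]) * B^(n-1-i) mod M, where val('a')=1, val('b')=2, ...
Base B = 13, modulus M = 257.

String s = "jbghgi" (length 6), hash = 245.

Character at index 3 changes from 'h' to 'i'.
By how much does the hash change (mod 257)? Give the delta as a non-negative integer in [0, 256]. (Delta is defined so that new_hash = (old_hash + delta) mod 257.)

Answer: 169

Derivation:
Delta formula: (val(new) - val(old)) * B^(n-1-k) mod M
  val('i') - val('h') = 9 - 8 = 1
  B^(n-1-k) = 13^2 mod 257 = 169
  Delta = 1 * 169 mod 257 = 169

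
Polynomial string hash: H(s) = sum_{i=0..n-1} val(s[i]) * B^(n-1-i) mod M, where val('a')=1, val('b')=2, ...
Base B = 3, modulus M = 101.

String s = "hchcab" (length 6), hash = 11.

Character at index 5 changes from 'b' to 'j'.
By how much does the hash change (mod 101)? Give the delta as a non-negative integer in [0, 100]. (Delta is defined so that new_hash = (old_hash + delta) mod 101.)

Delta formula: (val(new) - val(old)) * B^(n-1-k) mod M
  val('j') - val('b') = 10 - 2 = 8
  B^(n-1-k) = 3^0 mod 101 = 1
  Delta = 8 * 1 mod 101 = 8

Answer: 8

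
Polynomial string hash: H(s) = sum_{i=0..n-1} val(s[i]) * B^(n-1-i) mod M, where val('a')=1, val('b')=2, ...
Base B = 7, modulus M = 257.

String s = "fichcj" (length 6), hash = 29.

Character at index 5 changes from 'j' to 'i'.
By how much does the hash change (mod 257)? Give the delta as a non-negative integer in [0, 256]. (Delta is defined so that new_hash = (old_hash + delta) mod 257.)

Delta formula: (val(new) - val(old)) * B^(n-1-k) mod M
  val('i') - val('j') = 9 - 10 = -1
  B^(n-1-k) = 7^0 mod 257 = 1
  Delta = -1 * 1 mod 257 = 256

Answer: 256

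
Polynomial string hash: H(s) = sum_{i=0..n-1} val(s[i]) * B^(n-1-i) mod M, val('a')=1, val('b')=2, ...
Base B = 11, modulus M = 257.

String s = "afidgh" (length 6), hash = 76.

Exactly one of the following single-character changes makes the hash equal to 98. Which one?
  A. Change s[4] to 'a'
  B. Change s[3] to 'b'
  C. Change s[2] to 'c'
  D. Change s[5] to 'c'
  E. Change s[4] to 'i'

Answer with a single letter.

Answer: E

Derivation:
Option A: s[4]='g'->'a', delta=(1-7)*11^1 mod 257 = 191, hash=76+191 mod 257 = 10
Option B: s[3]='d'->'b', delta=(2-4)*11^2 mod 257 = 15, hash=76+15 mod 257 = 91
Option C: s[2]='i'->'c', delta=(3-9)*11^3 mod 257 = 238, hash=76+238 mod 257 = 57
Option D: s[5]='h'->'c', delta=(3-8)*11^0 mod 257 = 252, hash=76+252 mod 257 = 71
Option E: s[4]='g'->'i', delta=(9-7)*11^1 mod 257 = 22, hash=76+22 mod 257 = 98 <-- target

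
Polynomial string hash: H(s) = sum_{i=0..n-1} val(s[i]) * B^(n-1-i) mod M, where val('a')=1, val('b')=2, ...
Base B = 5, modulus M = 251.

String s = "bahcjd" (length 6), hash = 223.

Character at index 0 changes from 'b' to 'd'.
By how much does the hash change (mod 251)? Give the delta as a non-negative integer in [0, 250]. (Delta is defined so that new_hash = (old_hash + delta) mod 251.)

Answer: 226

Derivation:
Delta formula: (val(new) - val(old)) * B^(n-1-k) mod M
  val('d') - val('b') = 4 - 2 = 2
  B^(n-1-k) = 5^5 mod 251 = 113
  Delta = 2 * 113 mod 251 = 226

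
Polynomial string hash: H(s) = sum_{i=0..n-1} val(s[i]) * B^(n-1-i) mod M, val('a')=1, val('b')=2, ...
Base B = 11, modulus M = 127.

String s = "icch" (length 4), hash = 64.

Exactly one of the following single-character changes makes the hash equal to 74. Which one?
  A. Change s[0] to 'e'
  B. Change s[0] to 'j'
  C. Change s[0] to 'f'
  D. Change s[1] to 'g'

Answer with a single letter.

Answer: A

Derivation:
Option A: s[0]='i'->'e', delta=(5-9)*11^3 mod 127 = 10, hash=64+10 mod 127 = 74 <-- target
Option B: s[0]='i'->'j', delta=(10-9)*11^3 mod 127 = 61, hash=64+61 mod 127 = 125
Option C: s[0]='i'->'f', delta=(6-9)*11^3 mod 127 = 71, hash=64+71 mod 127 = 8
Option D: s[1]='c'->'g', delta=(7-3)*11^2 mod 127 = 103, hash=64+103 mod 127 = 40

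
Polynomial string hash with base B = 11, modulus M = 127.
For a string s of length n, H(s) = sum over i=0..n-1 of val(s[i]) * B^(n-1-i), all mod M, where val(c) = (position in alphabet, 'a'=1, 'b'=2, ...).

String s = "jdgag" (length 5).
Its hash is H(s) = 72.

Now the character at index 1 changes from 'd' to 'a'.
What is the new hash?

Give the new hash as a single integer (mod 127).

Answer: 16

Derivation:
val('d') = 4, val('a') = 1
Position k = 1, exponent = n-1-k = 3
B^3 mod M = 11^3 mod 127 = 61
Delta = (1 - 4) * 61 mod 127 = 71
New hash = (72 + 71) mod 127 = 16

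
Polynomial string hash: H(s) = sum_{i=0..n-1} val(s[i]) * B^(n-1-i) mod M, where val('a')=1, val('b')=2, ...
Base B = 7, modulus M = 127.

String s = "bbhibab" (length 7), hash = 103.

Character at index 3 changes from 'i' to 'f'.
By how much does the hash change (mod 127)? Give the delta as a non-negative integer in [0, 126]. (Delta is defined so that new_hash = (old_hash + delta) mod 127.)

Delta formula: (val(new) - val(old)) * B^(n-1-k) mod M
  val('f') - val('i') = 6 - 9 = -3
  B^(n-1-k) = 7^3 mod 127 = 89
  Delta = -3 * 89 mod 127 = 114

Answer: 114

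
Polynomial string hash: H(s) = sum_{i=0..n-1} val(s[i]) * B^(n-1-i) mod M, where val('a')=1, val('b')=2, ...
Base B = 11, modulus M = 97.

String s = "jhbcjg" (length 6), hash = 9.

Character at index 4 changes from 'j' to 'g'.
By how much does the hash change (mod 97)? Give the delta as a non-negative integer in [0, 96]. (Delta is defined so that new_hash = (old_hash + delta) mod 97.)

Answer: 64

Derivation:
Delta formula: (val(new) - val(old)) * B^(n-1-k) mod M
  val('g') - val('j') = 7 - 10 = -3
  B^(n-1-k) = 11^1 mod 97 = 11
  Delta = -3 * 11 mod 97 = 64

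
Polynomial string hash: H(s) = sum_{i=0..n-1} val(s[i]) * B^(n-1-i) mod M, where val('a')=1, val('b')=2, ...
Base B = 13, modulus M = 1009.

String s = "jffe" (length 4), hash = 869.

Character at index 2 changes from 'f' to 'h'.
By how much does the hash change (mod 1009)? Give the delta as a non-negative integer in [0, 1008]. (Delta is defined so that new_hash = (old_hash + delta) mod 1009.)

Delta formula: (val(new) - val(old)) * B^(n-1-k) mod M
  val('h') - val('f') = 8 - 6 = 2
  B^(n-1-k) = 13^1 mod 1009 = 13
  Delta = 2 * 13 mod 1009 = 26

Answer: 26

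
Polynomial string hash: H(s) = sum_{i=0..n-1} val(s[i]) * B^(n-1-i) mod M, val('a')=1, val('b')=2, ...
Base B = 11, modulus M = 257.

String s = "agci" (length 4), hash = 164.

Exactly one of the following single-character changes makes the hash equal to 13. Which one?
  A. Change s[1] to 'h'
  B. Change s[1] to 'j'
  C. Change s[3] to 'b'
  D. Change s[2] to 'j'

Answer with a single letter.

Option A: s[1]='g'->'h', delta=(8-7)*11^2 mod 257 = 121, hash=164+121 mod 257 = 28
Option B: s[1]='g'->'j', delta=(10-7)*11^2 mod 257 = 106, hash=164+106 mod 257 = 13 <-- target
Option C: s[3]='i'->'b', delta=(2-9)*11^0 mod 257 = 250, hash=164+250 mod 257 = 157
Option D: s[2]='c'->'j', delta=(10-3)*11^1 mod 257 = 77, hash=164+77 mod 257 = 241

Answer: B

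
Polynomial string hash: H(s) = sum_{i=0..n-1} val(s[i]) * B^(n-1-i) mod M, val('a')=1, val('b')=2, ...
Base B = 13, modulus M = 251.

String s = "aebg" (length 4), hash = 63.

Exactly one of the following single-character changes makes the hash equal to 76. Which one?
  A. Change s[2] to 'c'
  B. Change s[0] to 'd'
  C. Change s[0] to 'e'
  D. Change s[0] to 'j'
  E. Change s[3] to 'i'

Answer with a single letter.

Answer: A

Derivation:
Option A: s[2]='b'->'c', delta=(3-2)*13^1 mod 251 = 13, hash=63+13 mod 251 = 76 <-- target
Option B: s[0]='a'->'d', delta=(4-1)*13^3 mod 251 = 65, hash=63+65 mod 251 = 128
Option C: s[0]='a'->'e', delta=(5-1)*13^3 mod 251 = 3, hash=63+3 mod 251 = 66
Option D: s[0]='a'->'j', delta=(10-1)*13^3 mod 251 = 195, hash=63+195 mod 251 = 7
Option E: s[3]='g'->'i', delta=(9-7)*13^0 mod 251 = 2, hash=63+2 mod 251 = 65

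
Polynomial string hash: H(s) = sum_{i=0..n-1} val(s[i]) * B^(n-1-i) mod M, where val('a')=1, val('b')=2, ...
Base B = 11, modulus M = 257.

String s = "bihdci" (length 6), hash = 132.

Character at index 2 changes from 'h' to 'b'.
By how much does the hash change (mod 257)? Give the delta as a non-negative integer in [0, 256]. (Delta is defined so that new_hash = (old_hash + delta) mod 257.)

Answer: 238

Derivation:
Delta formula: (val(new) - val(old)) * B^(n-1-k) mod M
  val('b') - val('h') = 2 - 8 = -6
  B^(n-1-k) = 11^3 mod 257 = 46
  Delta = -6 * 46 mod 257 = 238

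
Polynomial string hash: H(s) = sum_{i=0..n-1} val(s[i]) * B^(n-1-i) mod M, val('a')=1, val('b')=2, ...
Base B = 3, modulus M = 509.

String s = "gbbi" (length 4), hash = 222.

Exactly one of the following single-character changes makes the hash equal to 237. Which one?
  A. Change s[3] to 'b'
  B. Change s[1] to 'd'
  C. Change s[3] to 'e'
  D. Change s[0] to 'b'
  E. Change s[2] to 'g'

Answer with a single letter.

Answer: E

Derivation:
Option A: s[3]='i'->'b', delta=(2-9)*3^0 mod 509 = 502, hash=222+502 mod 509 = 215
Option B: s[1]='b'->'d', delta=(4-2)*3^2 mod 509 = 18, hash=222+18 mod 509 = 240
Option C: s[3]='i'->'e', delta=(5-9)*3^0 mod 509 = 505, hash=222+505 mod 509 = 218
Option D: s[0]='g'->'b', delta=(2-7)*3^3 mod 509 = 374, hash=222+374 mod 509 = 87
Option E: s[2]='b'->'g', delta=(7-2)*3^1 mod 509 = 15, hash=222+15 mod 509 = 237 <-- target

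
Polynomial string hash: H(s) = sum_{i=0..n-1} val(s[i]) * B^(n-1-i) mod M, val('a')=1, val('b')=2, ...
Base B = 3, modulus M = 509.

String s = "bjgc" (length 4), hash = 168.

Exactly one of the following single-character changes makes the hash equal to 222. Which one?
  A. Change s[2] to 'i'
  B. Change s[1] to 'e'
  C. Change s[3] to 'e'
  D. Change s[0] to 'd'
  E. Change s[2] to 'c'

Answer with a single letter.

Option A: s[2]='g'->'i', delta=(9-7)*3^1 mod 509 = 6, hash=168+6 mod 509 = 174
Option B: s[1]='j'->'e', delta=(5-10)*3^2 mod 509 = 464, hash=168+464 mod 509 = 123
Option C: s[3]='c'->'e', delta=(5-3)*3^0 mod 509 = 2, hash=168+2 mod 509 = 170
Option D: s[0]='b'->'d', delta=(4-2)*3^3 mod 509 = 54, hash=168+54 mod 509 = 222 <-- target
Option E: s[2]='g'->'c', delta=(3-7)*3^1 mod 509 = 497, hash=168+497 mod 509 = 156

Answer: D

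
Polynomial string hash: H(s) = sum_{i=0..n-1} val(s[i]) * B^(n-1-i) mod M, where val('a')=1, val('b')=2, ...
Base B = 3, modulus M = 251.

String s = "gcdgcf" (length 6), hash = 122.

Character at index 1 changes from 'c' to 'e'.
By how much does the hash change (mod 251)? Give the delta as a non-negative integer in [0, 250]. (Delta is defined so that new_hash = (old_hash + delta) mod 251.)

Answer: 162

Derivation:
Delta formula: (val(new) - val(old)) * B^(n-1-k) mod M
  val('e') - val('c') = 5 - 3 = 2
  B^(n-1-k) = 3^4 mod 251 = 81
  Delta = 2 * 81 mod 251 = 162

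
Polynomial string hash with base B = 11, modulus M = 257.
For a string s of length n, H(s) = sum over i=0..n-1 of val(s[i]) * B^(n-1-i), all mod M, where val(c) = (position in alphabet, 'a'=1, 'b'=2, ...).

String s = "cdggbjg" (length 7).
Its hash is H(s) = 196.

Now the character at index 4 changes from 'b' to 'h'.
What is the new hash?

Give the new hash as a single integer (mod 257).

Answer: 151

Derivation:
val('b') = 2, val('h') = 8
Position k = 4, exponent = n-1-k = 2
B^2 mod M = 11^2 mod 257 = 121
Delta = (8 - 2) * 121 mod 257 = 212
New hash = (196 + 212) mod 257 = 151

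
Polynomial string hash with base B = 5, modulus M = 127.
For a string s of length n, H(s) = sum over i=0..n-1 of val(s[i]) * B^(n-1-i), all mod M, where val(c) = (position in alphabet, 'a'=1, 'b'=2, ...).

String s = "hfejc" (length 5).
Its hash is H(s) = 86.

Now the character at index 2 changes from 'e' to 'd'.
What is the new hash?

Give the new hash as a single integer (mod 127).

val('e') = 5, val('d') = 4
Position k = 2, exponent = n-1-k = 2
B^2 mod M = 5^2 mod 127 = 25
Delta = (4 - 5) * 25 mod 127 = 102
New hash = (86 + 102) mod 127 = 61

Answer: 61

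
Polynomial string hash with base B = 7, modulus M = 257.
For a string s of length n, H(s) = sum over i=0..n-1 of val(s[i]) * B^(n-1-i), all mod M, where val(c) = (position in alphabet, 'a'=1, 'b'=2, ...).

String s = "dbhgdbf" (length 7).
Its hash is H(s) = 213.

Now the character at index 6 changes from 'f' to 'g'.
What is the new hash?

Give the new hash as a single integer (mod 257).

Answer: 214

Derivation:
val('f') = 6, val('g') = 7
Position k = 6, exponent = n-1-k = 0
B^0 mod M = 7^0 mod 257 = 1
Delta = (7 - 6) * 1 mod 257 = 1
New hash = (213 + 1) mod 257 = 214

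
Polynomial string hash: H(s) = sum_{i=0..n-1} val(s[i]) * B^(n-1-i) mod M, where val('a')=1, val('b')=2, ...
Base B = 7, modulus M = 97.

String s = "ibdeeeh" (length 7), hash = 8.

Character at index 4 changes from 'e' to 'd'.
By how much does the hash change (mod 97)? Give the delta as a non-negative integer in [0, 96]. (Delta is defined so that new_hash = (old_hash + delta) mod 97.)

Delta formula: (val(new) - val(old)) * B^(n-1-k) mod M
  val('d') - val('e') = 4 - 5 = -1
  B^(n-1-k) = 7^2 mod 97 = 49
  Delta = -1 * 49 mod 97 = 48

Answer: 48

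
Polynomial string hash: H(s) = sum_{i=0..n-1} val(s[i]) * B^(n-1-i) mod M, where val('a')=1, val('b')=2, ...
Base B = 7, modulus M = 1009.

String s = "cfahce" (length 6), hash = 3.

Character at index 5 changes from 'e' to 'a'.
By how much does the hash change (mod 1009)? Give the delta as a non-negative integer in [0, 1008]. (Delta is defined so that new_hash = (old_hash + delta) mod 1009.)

Delta formula: (val(new) - val(old)) * B^(n-1-k) mod M
  val('a') - val('e') = 1 - 5 = -4
  B^(n-1-k) = 7^0 mod 1009 = 1
  Delta = -4 * 1 mod 1009 = 1005

Answer: 1005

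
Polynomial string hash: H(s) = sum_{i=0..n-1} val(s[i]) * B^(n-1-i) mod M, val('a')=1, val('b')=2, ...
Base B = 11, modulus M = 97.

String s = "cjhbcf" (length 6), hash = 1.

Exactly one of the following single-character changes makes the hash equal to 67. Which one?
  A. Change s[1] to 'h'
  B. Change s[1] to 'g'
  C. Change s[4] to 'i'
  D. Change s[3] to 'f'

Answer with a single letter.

Option A: s[1]='j'->'h', delta=(8-10)*11^4 mod 97 = 12, hash=1+12 mod 97 = 13
Option B: s[1]='j'->'g', delta=(7-10)*11^4 mod 97 = 18, hash=1+18 mod 97 = 19
Option C: s[4]='c'->'i', delta=(9-3)*11^1 mod 97 = 66, hash=1+66 mod 97 = 67 <-- target
Option D: s[3]='b'->'f', delta=(6-2)*11^2 mod 97 = 96, hash=1+96 mod 97 = 0

Answer: C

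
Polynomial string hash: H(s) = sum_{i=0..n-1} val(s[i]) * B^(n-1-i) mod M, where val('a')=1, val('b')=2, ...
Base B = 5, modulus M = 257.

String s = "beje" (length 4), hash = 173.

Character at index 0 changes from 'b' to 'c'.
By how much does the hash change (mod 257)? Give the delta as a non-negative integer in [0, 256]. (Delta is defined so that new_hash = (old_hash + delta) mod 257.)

Answer: 125

Derivation:
Delta formula: (val(new) - val(old)) * B^(n-1-k) mod M
  val('c') - val('b') = 3 - 2 = 1
  B^(n-1-k) = 5^3 mod 257 = 125
  Delta = 1 * 125 mod 257 = 125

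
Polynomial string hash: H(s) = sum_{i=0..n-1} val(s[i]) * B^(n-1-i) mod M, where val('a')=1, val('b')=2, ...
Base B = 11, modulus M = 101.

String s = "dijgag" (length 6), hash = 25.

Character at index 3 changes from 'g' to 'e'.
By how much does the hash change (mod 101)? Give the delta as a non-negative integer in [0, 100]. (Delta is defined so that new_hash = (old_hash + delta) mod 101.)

Delta formula: (val(new) - val(old)) * B^(n-1-k) mod M
  val('e') - val('g') = 5 - 7 = -2
  B^(n-1-k) = 11^2 mod 101 = 20
  Delta = -2 * 20 mod 101 = 61

Answer: 61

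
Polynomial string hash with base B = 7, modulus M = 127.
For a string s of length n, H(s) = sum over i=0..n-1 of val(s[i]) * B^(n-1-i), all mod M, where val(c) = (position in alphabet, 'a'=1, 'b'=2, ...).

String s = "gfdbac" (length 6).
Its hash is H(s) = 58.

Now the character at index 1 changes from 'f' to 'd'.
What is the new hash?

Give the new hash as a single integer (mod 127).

Answer: 82

Derivation:
val('f') = 6, val('d') = 4
Position k = 1, exponent = n-1-k = 4
B^4 mod M = 7^4 mod 127 = 115
Delta = (4 - 6) * 115 mod 127 = 24
New hash = (58 + 24) mod 127 = 82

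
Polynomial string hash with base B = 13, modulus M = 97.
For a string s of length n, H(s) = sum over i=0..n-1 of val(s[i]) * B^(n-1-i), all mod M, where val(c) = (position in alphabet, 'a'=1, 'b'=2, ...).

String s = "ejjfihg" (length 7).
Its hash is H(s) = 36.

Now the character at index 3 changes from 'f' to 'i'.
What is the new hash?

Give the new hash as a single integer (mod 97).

Answer: 31

Derivation:
val('f') = 6, val('i') = 9
Position k = 3, exponent = n-1-k = 3
B^3 mod M = 13^3 mod 97 = 63
Delta = (9 - 6) * 63 mod 97 = 92
New hash = (36 + 92) mod 97 = 31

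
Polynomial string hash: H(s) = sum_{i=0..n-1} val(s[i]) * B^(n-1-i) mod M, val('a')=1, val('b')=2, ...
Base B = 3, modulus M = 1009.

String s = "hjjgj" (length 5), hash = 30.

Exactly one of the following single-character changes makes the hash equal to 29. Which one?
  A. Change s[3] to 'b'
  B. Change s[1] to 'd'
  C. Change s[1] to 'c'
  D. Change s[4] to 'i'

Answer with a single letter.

Option A: s[3]='g'->'b', delta=(2-7)*3^1 mod 1009 = 994, hash=30+994 mod 1009 = 15
Option B: s[1]='j'->'d', delta=(4-10)*3^3 mod 1009 = 847, hash=30+847 mod 1009 = 877
Option C: s[1]='j'->'c', delta=(3-10)*3^3 mod 1009 = 820, hash=30+820 mod 1009 = 850
Option D: s[4]='j'->'i', delta=(9-10)*3^0 mod 1009 = 1008, hash=30+1008 mod 1009 = 29 <-- target

Answer: D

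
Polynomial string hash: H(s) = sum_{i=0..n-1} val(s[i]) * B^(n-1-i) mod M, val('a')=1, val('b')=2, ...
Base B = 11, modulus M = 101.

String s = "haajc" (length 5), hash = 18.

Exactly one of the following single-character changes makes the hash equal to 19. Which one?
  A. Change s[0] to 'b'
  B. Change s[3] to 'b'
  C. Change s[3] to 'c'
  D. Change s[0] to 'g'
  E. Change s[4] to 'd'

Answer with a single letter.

Answer: E

Derivation:
Option A: s[0]='h'->'b', delta=(2-8)*11^4 mod 101 = 24, hash=18+24 mod 101 = 42
Option B: s[3]='j'->'b', delta=(2-10)*11^1 mod 101 = 13, hash=18+13 mod 101 = 31
Option C: s[3]='j'->'c', delta=(3-10)*11^1 mod 101 = 24, hash=18+24 mod 101 = 42
Option D: s[0]='h'->'g', delta=(7-8)*11^4 mod 101 = 4, hash=18+4 mod 101 = 22
Option E: s[4]='c'->'d', delta=(4-3)*11^0 mod 101 = 1, hash=18+1 mod 101 = 19 <-- target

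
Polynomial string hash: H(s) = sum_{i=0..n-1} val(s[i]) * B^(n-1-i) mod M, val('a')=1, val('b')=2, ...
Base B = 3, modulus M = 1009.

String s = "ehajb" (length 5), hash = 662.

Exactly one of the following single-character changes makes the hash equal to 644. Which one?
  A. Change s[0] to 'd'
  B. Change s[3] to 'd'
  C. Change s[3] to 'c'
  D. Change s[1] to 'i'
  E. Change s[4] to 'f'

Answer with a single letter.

Option A: s[0]='e'->'d', delta=(4-5)*3^4 mod 1009 = 928, hash=662+928 mod 1009 = 581
Option B: s[3]='j'->'d', delta=(4-10)*3^1 mod 1009 = 991, hash=662+991 mod 1009 = 644 <-- target
Option C: s[3]='j'->'c', delta=(3-10)*3^1 mod 1009 = 988, hash=662+988 mod 1009 = 641
Option D: s[1]='h'->'i', delta=(9-8)*3^3 mod 1009 = 27, hash=662+27 mod 1009 = 689
Option E: s[4]='b'->'f', delta=(6-2)*3^0 mod 1009 = 4, hash=662+4 mod 1009 = 666

Answer: B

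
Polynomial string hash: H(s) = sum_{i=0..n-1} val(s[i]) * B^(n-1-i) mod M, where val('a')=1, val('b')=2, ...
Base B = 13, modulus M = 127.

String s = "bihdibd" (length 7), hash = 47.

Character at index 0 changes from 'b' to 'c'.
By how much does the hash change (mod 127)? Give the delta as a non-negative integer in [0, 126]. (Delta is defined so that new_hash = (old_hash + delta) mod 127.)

Delta formula: (val(new) - val(old)) * B^(n-1-k) mod M
  val('c') - val('b') = 3 - 2 = 1
  B^(n-1-k) = 13^6 mod 127 = 47
  Delta = 1 * 47 mod 127 = 47

Answer: 47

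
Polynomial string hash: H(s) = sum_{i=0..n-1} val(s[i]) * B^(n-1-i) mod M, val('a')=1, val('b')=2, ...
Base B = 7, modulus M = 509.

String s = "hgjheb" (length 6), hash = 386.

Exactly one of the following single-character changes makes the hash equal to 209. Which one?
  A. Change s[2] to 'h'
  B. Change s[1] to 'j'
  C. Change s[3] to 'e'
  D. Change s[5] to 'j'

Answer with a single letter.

Option A: s[2]='j'->'h', delta=(8-10)*7^3 mod 509 = 332, hash=386+332 mod 509 = 209 <-- target
Option B: s[1]='g'->'j', delta=(10-7)*7^4 mod 509 = 77, hash=386+77 mod 509 = 463
Option C: s[3]='h'->'e', delta=(5-8)*7^2 mod 509 = 362, hash=386+362 mod 509 = 239
Option D: s[5]='b'->'j', delta=(10-2)*7^0 mod 509 = 8, hash=386+8 mod 509 = 394

Answer: A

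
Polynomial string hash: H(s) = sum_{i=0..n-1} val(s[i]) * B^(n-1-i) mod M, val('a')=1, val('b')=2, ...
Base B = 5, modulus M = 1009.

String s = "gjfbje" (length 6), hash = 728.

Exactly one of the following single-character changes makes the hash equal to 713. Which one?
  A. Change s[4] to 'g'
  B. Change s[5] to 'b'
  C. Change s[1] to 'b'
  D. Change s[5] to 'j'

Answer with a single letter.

Answer: A

Derivation:
Option A: s[4]='j'->'g', delta=(7-10)*5^1 mod 1009 = 994, hash=728+994 mod 1009 = 713 <-- target
Option B: s[5]='e'->'b', delta=(2-5)*5^0 mod 1009 = 1006, hash=728+1006 mod 1009 = 725
Option C: s[1]='j'->'b', delta=(2-10)*5^4 mod 1009 = 45, hash=728+45 mod 1009 = 773
Option D: s[5]='e'->'j', delta=(10-5)*5^0 mod 1009 = 5, hash=728+5 mod 1009 = 733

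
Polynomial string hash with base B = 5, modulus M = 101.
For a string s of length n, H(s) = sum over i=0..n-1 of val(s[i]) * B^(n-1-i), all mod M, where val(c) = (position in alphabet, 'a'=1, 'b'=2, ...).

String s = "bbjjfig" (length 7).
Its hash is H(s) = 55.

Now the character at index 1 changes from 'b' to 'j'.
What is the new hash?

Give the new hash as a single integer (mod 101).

val('b') = 2, val('j') = 10
Position k = 1, exponent = n-1-k = 5
B^5 mod M = 5^5 mod 101 = 95
Delta = (10 - 2) * 95 mod 101 = 53
New hash = (55 + 53) mod 101 = 7

Answer: 7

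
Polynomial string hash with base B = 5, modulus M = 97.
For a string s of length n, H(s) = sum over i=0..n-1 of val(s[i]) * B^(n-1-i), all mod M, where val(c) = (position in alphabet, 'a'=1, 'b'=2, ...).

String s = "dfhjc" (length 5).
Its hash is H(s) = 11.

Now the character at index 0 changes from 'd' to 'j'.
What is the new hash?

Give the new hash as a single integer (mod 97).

Answer: 75

Derivation:
val('d') = 4, val('j') = 10
Position k = 0, exponent = n-1-k = 4
B^4 mod M = 5^4 mod 97 = 43
Delta = (10 - 4) * 43 mod 97 = 64
New hash = (11 + 64) mod 97 = 75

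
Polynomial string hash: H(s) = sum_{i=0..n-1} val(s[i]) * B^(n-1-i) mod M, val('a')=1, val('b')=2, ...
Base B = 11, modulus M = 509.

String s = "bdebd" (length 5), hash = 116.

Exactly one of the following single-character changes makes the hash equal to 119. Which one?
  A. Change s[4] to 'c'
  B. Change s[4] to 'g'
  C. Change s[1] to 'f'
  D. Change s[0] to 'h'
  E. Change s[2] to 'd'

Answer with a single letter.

Answer: B

Derivation:
Option A: s[4]='d'->'c', delta=(3-4)*11^0 mod 509 = 508, hash=116+508 mod 509 = 115
Option B: s[4]='d'->'g', delta=(7-4)*11^0 mod 509 = 3, hash=116+3 mod 509 = 119 <-- target
Option C: s[1]='d'->'f', delta=(6-4)*11^3 mod 509 = 117, hash=116+117 mod 509 = 233
Option D: s[0]='b'->'h', delta=(8-2)*11^4 mod 509 = 298, hash=116+298 mod 509 = 414
Option E: s[2]='e'->'d', delta=(4-5)*11^2 mod 509 = 388, hash=116+388 mod 509 = 504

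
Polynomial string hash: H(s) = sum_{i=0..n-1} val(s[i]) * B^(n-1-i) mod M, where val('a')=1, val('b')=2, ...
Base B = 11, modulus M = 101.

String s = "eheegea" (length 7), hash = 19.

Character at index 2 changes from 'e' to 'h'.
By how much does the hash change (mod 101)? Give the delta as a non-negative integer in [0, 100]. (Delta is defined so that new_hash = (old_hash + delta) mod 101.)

Answer: 89

Derivation:
Delta formula: (val(new) - val(old)) * B^(n-1-k) mod M
  val('h') - val('e') = 8 - 5 = 3
  B^(n-1-k) = 11^4 mod 101 = 97
  Delta = 3 * 97 mod 101 = 89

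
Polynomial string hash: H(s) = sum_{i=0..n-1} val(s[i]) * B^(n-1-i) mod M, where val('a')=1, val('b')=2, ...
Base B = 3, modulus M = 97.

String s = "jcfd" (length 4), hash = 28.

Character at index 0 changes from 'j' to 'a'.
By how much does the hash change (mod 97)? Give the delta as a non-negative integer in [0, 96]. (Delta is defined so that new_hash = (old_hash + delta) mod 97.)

Answer: 48

Derivation:
Delta formula: (val(new) - val(old)) * B^(n-1-k) mod M
  val('a') - val('j') = 1 - 10 = -9
  B^(n-1-k) = 3^3 mod 97 = 27
  Delta = -9 * 27 mod 97 = 48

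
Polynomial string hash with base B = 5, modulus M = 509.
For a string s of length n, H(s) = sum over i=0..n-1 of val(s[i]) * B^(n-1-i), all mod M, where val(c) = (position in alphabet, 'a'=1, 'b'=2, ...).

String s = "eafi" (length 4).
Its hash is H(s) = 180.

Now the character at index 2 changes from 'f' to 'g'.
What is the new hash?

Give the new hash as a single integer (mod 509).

Answer: 185

Derivation:
val('f') = 6, val('g') = 7
Position k = 2, exponent = n-1-k = 1
B^1 mod M = 5^1 mod 509 = 5
Delta = (7 - 6) * 5 mod 509 = 5
New hash = (180 + 5) mod 509 = 185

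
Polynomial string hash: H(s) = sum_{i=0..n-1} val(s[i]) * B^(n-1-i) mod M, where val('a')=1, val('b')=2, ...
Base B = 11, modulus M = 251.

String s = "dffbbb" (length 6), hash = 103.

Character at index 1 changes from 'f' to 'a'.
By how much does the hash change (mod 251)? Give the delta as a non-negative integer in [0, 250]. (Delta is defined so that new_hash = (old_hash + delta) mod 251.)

Answer: 87

Derivation:
Delta formula: (val(new) - val(old)) * B^(n-1-k) mod M
  val('a') - val('f') = 1 - 6 = -5
  B^(n-1-k) = 11^4 mod 251 = 83
  Delta = -5 * 83 mod 251 = 87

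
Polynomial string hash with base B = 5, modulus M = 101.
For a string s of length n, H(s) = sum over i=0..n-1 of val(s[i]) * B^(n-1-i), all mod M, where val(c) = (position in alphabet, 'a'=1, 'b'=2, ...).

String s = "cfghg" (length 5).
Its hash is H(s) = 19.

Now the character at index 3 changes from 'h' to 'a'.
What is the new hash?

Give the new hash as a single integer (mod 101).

val('h') = 8, val('a') = 1
Position k = 3, exponent = n-1-k = 1
B^1 mod M = 5^1 mod 101 = 5
Delta = (1 - 8) * 5 mod 101 = 66
New hash = (19 + 66) mod 101 = 85

Answer: 85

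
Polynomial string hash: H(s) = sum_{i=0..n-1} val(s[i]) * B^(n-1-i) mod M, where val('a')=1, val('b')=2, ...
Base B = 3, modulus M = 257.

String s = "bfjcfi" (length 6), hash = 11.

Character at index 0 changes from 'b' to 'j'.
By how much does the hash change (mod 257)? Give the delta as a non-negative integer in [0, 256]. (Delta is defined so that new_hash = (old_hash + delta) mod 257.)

Delta formula: (val(new) - val(old)) * B^(n-1-k) mod M
  val('j') - val('b') = 10 - 2 = 8
  B^(n-1-k) = 3^5 mod 257 = 243
  Delta = 8 * 243 mod 257 = 145

Answer: 145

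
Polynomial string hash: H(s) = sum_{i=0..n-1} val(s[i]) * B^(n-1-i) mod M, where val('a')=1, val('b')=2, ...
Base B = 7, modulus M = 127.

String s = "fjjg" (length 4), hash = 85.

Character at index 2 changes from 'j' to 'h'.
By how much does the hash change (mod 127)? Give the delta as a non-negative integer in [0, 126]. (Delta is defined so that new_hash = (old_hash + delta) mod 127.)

Answer: 113

Derivation:
Delta formula: (val(new) - val(old)) * B^(n-1-k) mod M
  val('h') - val('j') = 8 - 10 = -2
  B^(n-1-k) = 7^1 mod 127 = 7
  Delta = -2 * 7 mod 127 = 113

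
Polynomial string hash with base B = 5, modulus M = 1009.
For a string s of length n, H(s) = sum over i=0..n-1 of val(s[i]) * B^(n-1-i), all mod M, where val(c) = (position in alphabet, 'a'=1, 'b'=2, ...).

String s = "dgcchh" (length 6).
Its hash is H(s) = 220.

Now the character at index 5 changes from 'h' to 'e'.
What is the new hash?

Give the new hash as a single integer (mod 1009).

val('h') = 8, val('e') = 5
Position k = 5, exponent = n-1-k = 0
B^0 mod M = 5^0 mod 1009 = 1
Delta = (5 - 8) * 1 mod 1009 = 1006
New hash = (220 + 1006) mod 1009 = 217

Answer: 217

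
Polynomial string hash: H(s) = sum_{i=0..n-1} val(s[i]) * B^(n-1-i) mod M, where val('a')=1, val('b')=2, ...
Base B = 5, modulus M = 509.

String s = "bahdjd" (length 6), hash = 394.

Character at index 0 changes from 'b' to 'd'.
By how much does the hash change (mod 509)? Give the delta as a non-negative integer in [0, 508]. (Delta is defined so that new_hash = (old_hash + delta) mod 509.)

Delta formula: (val(new) - val(old)) * B^(n-1-k) mod M
  val('d') - val('b') = 4 - 2 = 2
  B^(n-1-k) = 5^5 mod 509 = 71
  Delta = 2 * 71 mod 509 = 142

Answer: 142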